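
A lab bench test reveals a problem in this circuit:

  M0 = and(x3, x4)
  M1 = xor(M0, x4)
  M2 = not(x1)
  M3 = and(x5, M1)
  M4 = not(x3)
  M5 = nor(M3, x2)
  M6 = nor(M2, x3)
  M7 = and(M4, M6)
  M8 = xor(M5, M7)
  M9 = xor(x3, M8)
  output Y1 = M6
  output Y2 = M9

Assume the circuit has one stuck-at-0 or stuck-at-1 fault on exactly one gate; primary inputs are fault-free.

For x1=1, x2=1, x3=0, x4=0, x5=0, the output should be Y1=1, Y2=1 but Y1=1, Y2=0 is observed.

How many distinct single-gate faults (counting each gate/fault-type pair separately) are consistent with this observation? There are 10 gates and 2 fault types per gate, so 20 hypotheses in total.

5

Fault-free: M0=0, M1=0, M2=0, M3=0, M4=1, M5=0, M6=1, M7=1, M8=1, M9=1 → Y1=1, Y2=1. Observed Y1=1, Y2=0.
  M0: none of the 2 fault types match ✗
  M1: none of the 2 fault types match ✗
  M2: none of the 2 fault types match ✗
  M3: none of the 2 fault types match ✗
  M4: stuck-at-0 ✓; others ✗
  M5: stuck-at-1 ✓; others ✗
  M6: none of the 2 fault types match ✗
  M7: stuck-at-0 ✓; others ✗
  M8: stuck-at-0 ✓; others ✗
  M9: stuck-at-0 ✓; others ✗
Consistent faults: {M4 stuck-at-0, M5 stuck-at-1, M7 stuck-at-0, M8 stuck-at-0, M9 stuck-at-0} — 5 in all.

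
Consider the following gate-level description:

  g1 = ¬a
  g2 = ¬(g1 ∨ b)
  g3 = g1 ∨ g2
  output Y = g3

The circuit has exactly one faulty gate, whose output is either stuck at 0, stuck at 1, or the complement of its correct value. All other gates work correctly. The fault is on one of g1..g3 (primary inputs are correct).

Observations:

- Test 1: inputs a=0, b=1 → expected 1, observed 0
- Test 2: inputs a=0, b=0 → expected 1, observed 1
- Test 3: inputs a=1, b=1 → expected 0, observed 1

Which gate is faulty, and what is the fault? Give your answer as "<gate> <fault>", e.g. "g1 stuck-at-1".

g1 inverted output

Fault-free values for test 1 (a=0, b=1): g1=1, g2=0, g3=1, giving Y=1. Observed 0.
Test 1: faults giving observed 0 are {g1 stuck-at-0, g1 inverted output, g3 stuck-at-0, g3 inverted output}.
Test 2 (a=0, b=0): fault-free g1=1, g2=0, g3=1 → 1; observed 1. Eliminates g3 stuck-at-0, g3 inverted output.
Test 3 (a=1, b=1): fault-free g1=0, g2=0, g3=0 → 0; observed 1. Eliminates g1 stuck-at-0.
Only g1 inverted output is consistent with every test.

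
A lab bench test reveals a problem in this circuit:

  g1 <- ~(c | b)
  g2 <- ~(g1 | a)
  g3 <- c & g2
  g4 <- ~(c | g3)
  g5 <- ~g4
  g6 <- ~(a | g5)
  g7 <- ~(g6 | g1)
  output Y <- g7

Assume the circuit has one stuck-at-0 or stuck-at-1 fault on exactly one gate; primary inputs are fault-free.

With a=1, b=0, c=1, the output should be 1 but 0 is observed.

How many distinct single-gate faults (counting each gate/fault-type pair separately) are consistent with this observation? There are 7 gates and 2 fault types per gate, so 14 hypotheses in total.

3

Fault-free: g1=0, g2=0, g3=0, g4=0, g5=1, g6=0, g7=1 → 1. Observed 0.
  g1 stuck-at-0: output 1 ✗
  g1 stuck-at-1: output 0 ✓
  g2 stuck-at-0: output 1 ✗
  g2 stuck-at-1: output 1 ✗
  g3 stuck-at-0: output 1 ✗
  g3 stuck-at-1: output 1 ✗
  g4 stuck-at-0: output 1 ✗
  g4 stuck-at-1: output 1 ✗
  g5 stuck-at-0: output 1 ✗
  g5 stuck-at-1: output 1 ✗
  g6 stuck-at-0: output 1 ✗
  g6 stuck-at-1: output 0 ✓
  g7 stuck-at-0: output 0 ✓
  g7 stuck-at-1: output 1 ✗
Consistent faults: {g1 stuck-at-1, g6 stuck-at-1, g7 stuck-at-0} — 3 in all.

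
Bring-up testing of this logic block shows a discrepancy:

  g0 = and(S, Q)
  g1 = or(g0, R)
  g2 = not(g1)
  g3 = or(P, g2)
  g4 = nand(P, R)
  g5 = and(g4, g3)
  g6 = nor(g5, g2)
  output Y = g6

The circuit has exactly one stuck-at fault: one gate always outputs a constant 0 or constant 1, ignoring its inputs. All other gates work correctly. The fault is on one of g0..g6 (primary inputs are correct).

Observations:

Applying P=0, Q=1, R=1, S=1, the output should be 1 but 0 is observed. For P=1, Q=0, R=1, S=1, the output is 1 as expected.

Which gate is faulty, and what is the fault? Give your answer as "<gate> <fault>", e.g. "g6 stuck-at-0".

g3 stuck-at-1

Fault-free values for test 1 (P=0, Q=1, R=1, S=1): g0=1, g1=1, g2=0, g3=0, g4=1, g5=0, g6=1, giving Y=1. Observed 0.
Test 1: faults giving observed 0 are {g1 stuck-at-0, g2 stuck-at-1, g3 stuck-at-1, g5 stuck-at-1, g6 stuck-at-0}.
Test 2 (P=1, Q=0, R=1, S=1): fault-free g0=0, g1=1, g2=0, g3=1, g4=0, g5=0, g6=1 → 1; observed 1. Eliminates g1 stuck-at-0, g2 stuck-at-1, g5 stuck-at-1, g6 stuck-at-0.
Only g3 stuck-at-1 is consistent with every test.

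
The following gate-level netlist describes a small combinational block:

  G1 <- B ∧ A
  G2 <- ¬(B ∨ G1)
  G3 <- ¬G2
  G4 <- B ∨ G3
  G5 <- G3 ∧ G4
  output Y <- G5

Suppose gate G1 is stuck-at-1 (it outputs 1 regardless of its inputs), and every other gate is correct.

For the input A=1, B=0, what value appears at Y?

Propagate with G1 forced: G1=1 [stuck-at-1], G2=0, G3=1, G4=1, G5=1.
So Y = 1. (Without the fault it would be 0.)

1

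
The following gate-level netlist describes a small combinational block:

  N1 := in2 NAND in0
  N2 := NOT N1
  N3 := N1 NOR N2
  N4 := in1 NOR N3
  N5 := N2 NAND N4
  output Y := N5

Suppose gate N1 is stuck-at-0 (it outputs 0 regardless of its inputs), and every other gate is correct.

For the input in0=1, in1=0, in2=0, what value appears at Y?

Propagate with N1 forced: N1=0 [stuck-at-0], N2=1, N3=0, N4=1, N5=0.
So Y = 0. (Without the fault it would be 1.)

0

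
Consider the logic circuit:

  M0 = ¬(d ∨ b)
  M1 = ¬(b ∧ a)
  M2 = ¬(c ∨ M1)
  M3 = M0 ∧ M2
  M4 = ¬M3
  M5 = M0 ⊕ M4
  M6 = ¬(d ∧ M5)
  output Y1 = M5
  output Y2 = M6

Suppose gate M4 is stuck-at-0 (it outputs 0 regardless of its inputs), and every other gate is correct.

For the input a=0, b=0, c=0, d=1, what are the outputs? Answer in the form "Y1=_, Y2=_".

Propagate with M4 forced: M0=0, M1=1, M2=0, M3=0, M4=0 [stuck-at-0], M5=0, M6=1.
So the outputs are Y1=0, Y2=1. (Without the fault they would be Y1=1, Y2=0.)

Y1=0, Y2=1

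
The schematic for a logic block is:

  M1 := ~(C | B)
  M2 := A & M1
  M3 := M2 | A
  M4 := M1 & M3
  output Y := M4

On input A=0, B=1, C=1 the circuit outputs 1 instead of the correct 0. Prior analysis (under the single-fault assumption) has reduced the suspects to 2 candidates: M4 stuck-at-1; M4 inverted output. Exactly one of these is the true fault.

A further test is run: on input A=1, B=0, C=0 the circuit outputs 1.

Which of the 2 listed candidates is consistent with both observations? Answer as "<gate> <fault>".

Evaluate each candidate on input A=1, B=0, C=0:
  M4 stuck-at-1: M1=1, M2=1, M3=1, M4=1 [stuck-at-1] → 1 — matches
  M4 inverted output: M1=1, M2=1, M3=1, M4=0 [inverted output] → 0 — eliminated
Only M4 stuck-at-1 reproduces the observed 1.

M4 stuck-at-1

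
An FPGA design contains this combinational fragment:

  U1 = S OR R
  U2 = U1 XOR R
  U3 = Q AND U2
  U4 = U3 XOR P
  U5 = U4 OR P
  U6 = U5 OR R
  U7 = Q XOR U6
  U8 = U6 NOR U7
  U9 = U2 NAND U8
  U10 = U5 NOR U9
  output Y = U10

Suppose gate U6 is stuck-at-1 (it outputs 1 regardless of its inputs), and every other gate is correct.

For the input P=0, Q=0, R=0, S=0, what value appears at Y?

0

Propagate with U6 forced: U1=0, U2=0, U3=0, U4=0, U5=0, U6=1 [stuck-at-1], U7=1, U8=0, U9=1, U10=0.
So Y = 0. (Same as the fault-free value — the fault is masked on this input.)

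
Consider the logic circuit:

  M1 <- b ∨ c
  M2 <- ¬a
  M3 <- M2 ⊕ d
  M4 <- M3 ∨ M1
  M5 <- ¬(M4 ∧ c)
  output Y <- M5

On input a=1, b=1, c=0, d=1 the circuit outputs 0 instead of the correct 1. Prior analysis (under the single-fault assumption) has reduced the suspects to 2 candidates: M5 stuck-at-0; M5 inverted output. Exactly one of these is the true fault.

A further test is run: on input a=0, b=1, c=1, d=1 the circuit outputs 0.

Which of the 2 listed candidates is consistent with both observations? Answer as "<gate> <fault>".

Evaluate each candidate on input a=0, b=1, c=1, d=1:
  M5 stuck-at-0: M1=1, M2=1, M3=0, M4=1, M5=0 [stuck-at-0] → 0 — matches
  M5 inverted output: M1=1, M2=1, M3=0, M4=1, M5=1 [inverted output] → 1 — eliminated
Only M5 stuck-at-0 reproduces the observed 0.

M5 stuck-at-0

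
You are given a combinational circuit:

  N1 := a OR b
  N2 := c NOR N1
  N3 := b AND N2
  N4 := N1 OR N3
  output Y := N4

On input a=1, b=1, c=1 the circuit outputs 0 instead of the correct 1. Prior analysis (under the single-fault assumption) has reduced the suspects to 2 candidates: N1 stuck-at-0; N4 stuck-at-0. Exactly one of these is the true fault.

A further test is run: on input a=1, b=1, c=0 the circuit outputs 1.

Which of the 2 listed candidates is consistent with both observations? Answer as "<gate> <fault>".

N1 stuck-at-0

Evaluate each candidate on input a=1, b=1, c=0:
  N1 stuck-at-0: N1=0 [stuck-at-0], N2=1, N3=1, N4=1 → 1 — matches
  N4 stuck-at-0: N1=1, N2=0, N3=0, N4=0 [stuck-at-0] → 0 — eliminated
Only N1 stuck-at-0 reproduces the observed 1.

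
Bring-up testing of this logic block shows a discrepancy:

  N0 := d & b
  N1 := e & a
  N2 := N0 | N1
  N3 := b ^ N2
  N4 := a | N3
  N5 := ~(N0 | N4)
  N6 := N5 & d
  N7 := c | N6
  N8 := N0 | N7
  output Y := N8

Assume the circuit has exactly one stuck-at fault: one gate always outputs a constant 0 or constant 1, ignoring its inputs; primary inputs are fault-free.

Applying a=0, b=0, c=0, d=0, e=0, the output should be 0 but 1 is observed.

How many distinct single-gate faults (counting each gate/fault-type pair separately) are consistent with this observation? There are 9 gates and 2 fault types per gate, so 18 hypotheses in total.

4

Fault-free: N0=0, N1=0, N2=0, N3=0, N4=0, N5=1, N6=0, N7=0, N8=0 → 0. Observed 1.
  N0: stuck-at-1 ✓; others ✗
  N1: none of the 2 fault types match ✗
  N2: none of the 2 fault types match ✗
  N3: none of the 2 fault types match ✗
  N4: none of the 2 fault types match ✗
  N5: none of the 2 fault types match ✗
  N6: stuck-at-1 ✓; others ✗
  N7: stuck-at-1 ✓; others ✗
  N8: stuck-at-1 ✓; others ✗
Consistent faults: {N0 stuck-at-1, N6 stuck-at-1, N7 stuck-at-1, N8 stuck-at-1} — 4 in all.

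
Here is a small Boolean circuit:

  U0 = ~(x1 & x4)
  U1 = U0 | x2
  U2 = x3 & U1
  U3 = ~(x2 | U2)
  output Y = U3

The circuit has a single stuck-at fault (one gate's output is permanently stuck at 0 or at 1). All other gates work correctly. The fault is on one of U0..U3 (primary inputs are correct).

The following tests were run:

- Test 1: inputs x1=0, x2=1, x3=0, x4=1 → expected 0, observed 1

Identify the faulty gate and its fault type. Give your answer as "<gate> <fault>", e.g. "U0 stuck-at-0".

Fault-free values for test 1 (x1=0, x2=1, x3=0, x4=1): U0=1, U1=1, U2=0, U3=0, giving Y=0. Observed 1.
Test 1: faults giving observed 1 are {U3 stuck-at-1}.
Only U3 stuck-at-1 is consistent with every test.

U3 stuck-at-1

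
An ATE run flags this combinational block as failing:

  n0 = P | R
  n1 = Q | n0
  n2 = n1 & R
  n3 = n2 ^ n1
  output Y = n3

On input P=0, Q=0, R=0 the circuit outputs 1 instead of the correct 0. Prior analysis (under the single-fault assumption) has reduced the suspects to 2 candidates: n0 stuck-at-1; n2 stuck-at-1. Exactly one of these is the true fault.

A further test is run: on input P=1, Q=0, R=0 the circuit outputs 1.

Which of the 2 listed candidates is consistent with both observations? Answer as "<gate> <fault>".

n0 stuck-at-1

Evaluate each candidate on input P=1, Q=0, R=0:
  n0 stuck-at-1: n0=1 [stuck-at-1], n1=1, n2=0, n3=1 → 1 — matches
  n2 stuck-at-1: n0=1, n1=1, n2=1 [stuck-at-1], n3=0 → 0 — eliminated
Only n0 stuck-at-1 reproduces the observed 1.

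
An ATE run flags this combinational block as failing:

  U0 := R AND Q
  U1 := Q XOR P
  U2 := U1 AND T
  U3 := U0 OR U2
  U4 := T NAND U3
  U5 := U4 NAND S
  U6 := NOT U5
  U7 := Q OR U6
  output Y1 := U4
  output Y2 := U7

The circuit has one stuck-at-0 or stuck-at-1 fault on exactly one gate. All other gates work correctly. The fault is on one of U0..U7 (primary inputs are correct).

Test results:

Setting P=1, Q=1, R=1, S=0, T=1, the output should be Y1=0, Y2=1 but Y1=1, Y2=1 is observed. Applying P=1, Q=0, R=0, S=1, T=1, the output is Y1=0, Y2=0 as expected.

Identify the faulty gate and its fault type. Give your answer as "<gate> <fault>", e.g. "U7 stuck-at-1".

Fault-free values for test 1 (P=1, Q=1, R=1, S=0, T=1): U0=1, U1=0, U2=0, U3=1, U4=0, U5=1, U6=0, U7=1, giving Y1=0, Y2=1. Observed Y1=1, Y2=1.
Test 1: faults giving observed Y1=1, Y2=1 are {U0 stuck-at-0, U3 stuck-at-0, U4 stuck-at-1}.
Test 2 (P=1, Q=0, R=0, S=1, T=1): fault-free U0=0, U1=1, U2=1, U3=1, U4=0, U5=1, U6=0, U7=0 → Y1=0, Y2=0; observed Y1=0, Y2=0. Eliminates U3 stuck-at-0, U4 stuck-at-1.
Only U0 stuck-at-0 is consistent with every test.

U0 stuck-at-0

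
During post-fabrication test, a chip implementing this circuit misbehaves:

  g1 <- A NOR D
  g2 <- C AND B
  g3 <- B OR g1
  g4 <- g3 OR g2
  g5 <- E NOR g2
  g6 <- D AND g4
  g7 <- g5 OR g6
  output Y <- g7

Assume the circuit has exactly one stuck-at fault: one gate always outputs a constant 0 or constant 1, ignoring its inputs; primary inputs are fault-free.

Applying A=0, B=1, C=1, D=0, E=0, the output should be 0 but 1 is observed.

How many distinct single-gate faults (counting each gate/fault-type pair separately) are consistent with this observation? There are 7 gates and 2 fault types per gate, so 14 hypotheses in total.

4

Fault-free: g1=1, g2=1, g3=1, g4=1, g5=0, g6=0, g7=0 → 0. Observed 1.
  g1 stuck-at-0: output 0 ✗
  g1 stuck-at-1: output 0 ✗
  g2 stuck-at-0: output 1 ✓
  g2 stuck-at-1: output 0 ✗
  g3 stuck-at-0: output 0 ✗
  g3 stuck-at-1: output 0 ✗
  g4 stuck-at-0: output 0 ✗
  g4 stuck-at-1: output 0 ✗
  g5 stuck-at-0: output 0 ✗
  g5 stuck-at-1: output 1 ✓
  g6 stuck-at-0: output 0 ✗
  g6 stuck-at-1: output 1 ✓
  g7 stuck-at-0: output 0 ✗
  g7 stuck-at-1: output 1 ✓
Consistent faults: {g2 stuck-at-0, g5 stuck-at-1, g6 stuck-at-1, g7 stuck-at-1} — 4 in all.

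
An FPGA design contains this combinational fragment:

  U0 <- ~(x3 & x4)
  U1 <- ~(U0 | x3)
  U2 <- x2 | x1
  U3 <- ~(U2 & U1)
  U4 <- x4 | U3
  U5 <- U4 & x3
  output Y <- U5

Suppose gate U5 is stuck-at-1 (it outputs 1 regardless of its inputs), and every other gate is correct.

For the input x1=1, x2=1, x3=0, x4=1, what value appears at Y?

1

Propagate with U5 forced: U0=1, U1=0, U2=1, U3=1, U4=1, U5=1 [stuck-at-1].
So Y = 1. (Without the fault it would be 0.)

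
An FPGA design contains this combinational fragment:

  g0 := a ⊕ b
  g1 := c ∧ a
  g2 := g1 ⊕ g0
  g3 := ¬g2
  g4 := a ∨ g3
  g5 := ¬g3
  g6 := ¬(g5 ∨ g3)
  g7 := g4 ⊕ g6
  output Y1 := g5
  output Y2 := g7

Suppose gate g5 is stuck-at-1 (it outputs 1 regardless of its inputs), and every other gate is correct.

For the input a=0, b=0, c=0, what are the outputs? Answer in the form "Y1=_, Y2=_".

Propagate with g5 forced: g0=0, g1=0, g2=0, g3=1, g4=1, g5=1 [stuck-at-1], g6=0, g7=1.
So the outputs are Y1=1, Y2=1. (Without the fault they would be Y1=0, Y2=1.)

Y1=1, Y2=1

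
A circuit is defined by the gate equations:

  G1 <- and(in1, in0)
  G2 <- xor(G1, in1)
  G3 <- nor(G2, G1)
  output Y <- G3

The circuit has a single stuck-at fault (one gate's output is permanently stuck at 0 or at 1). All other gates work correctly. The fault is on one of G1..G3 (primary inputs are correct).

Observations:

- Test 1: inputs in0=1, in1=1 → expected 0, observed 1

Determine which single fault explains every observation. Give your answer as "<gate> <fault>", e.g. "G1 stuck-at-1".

G3 stuck-at-1

Fault-free values for test 1 (in0=1, in1=1): G1=1, G2=0, G3=0, giving Y=0. Observed 1.
Test 1: faults giving observed 1 are {G3 stuck-at-1}.
Only G3 stuck-at-1 is consistent with every test.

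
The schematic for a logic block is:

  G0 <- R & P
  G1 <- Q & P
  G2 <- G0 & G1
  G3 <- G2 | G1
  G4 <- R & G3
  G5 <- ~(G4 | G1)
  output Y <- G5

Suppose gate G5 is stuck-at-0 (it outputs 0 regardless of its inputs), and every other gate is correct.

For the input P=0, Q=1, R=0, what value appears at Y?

0

Propagate with G5 forced: G0=0, G1=0, G2=0, G3=0, G4=0, G5=0 [stuck-at-0].
So Y = 0. (Without the fault it would be 1.)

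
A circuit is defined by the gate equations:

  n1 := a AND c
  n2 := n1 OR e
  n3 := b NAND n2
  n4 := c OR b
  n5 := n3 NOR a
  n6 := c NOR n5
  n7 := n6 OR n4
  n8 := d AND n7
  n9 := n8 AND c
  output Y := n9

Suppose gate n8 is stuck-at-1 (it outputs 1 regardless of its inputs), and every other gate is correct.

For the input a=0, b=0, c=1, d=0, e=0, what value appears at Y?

1

Propagate with n8 forced: n1=0, n2=0, n3=1, n4=1, n5=0, n6=0, n7=1, n8=1 [stuck-at-1], n9=1.
So Y = 1. (Without the fault it would be 0.)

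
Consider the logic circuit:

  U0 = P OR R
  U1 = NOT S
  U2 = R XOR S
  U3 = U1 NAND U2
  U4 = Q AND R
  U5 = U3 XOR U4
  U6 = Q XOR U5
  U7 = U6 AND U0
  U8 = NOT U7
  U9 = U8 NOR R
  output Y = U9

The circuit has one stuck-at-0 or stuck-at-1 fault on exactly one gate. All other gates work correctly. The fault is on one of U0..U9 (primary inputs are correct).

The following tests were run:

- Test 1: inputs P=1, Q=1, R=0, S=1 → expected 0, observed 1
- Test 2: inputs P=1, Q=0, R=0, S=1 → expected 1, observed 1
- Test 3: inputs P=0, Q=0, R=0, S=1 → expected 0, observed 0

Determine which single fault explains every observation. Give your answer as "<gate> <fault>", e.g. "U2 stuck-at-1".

U6 stuck-at-1

Fault-free values for test 1 (P=1, Q=1, R=0, S=1): U0=1, U1=0, U2=1, U3=1, U4=0, U5=1, U6=0, U7=0, U8=1, U9=0, giving Y=0. Observed 1.
Test 1: faults giving observed 1 are {U1 stuck-at-1, U3 stuck-at-0, U4 stuck-at-1, U5 stuck-at-0, U6 stuck-at-1, U7 stuck-at-1, U8 stuck-at-0, U9 stuck-at-1}.
Test 2 (P=1, Q=0, R=0, S=1): fault-free U0=1, U1=0, U2=1, U3=1, U4=0, U5=1, U6=1, U7=1, U8=0, U9=1 → 1; observed 1. Eliminates U1 stuck-at-1, U3 stuck-at-0, U4 stuck-at-1, U5 stuck-at-0.
Test 3 (P=0, Q=0, R=0, S=1): fault-free U0=0, U1=0, U2=1, U3=1, U4=0, U5=1, U6=1, U7=0, U8=1, U9=0 → 0; observed 0. Eliminates U7 stuck-at-1, U8 stuck-at-0, U9 stuck-at-1.
Only U6 stuck-at-1 is consistent with every test.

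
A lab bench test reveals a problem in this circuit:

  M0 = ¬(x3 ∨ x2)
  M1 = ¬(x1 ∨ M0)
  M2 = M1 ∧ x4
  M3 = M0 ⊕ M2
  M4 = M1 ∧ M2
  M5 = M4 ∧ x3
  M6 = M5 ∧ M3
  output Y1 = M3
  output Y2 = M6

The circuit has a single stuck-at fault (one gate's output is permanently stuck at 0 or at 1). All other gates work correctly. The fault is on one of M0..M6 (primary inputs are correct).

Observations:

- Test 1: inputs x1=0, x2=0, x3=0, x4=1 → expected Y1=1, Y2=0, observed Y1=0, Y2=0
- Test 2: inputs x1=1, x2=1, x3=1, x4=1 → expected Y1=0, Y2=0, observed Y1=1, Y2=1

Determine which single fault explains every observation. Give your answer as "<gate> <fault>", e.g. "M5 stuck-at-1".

M1 stuck-at-1

Fault-free values for test 1 (x1=0, x2=0, x3=0, x4=1): M0=1, M1=0, M2=0, M3=1, M4=0, M5=0, M6=0, giving Y1=1, Y2=0. Observed Y1=0, Y2=0.
Test 1: faults giving observed Y1=0, Y2=0 are {M1 stuck-at-1, M2 stuck-at-1, M3 stuck-at-0}.
Test 2 (x1=1, x2=1, x3=1, x4=1): fault-free M0=0, M1=0, M2=0, M3=0, M4=0, M5=0, M6=0 → Y1=0, Y2=0; observed Y1=1, Y2=1. Eliminates M2 stuck-at-1, M3 stuck-at-0.
Only M1 stuck-at-1 is consistent with every test.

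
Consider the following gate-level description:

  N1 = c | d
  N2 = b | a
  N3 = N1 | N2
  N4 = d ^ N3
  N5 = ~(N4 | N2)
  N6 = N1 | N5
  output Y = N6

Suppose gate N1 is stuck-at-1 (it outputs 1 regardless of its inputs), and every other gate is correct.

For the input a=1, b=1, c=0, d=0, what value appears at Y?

Propagate with N1 forced: N1=1 [stuck-at-1], N2=1, N3=1, N4=1, N5=0, N6=1.
So Y = 1. (Without the fault it would be 0.)

1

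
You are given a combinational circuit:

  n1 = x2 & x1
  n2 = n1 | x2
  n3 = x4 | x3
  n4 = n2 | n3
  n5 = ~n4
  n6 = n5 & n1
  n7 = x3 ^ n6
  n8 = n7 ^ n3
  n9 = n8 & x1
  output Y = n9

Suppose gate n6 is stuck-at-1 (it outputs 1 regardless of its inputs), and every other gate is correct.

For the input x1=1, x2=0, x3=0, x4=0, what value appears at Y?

1

Propagate with n6 forced: n1=0, n2=0, n3=0, n4=0, n5=1, n6=1 [stuck-at-1], n7=1, n8=1, n9=1.
So Y = 1. (Without the fault it would be 0.)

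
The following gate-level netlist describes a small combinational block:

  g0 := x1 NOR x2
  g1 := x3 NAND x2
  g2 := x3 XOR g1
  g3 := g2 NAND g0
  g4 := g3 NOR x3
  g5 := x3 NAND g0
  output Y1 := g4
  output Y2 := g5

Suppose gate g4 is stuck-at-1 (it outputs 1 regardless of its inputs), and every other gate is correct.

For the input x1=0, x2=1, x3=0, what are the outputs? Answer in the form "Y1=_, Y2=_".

Propagate with g4 forced: g0=0, g1=1, g2=1, g3=1, g4=1 [stuck-at-1], g5=1.
So the outputs are Y1=1, Y2=1. (Without the fault they would be Y1=0, Y2=1.)

Y1=1, Y2=1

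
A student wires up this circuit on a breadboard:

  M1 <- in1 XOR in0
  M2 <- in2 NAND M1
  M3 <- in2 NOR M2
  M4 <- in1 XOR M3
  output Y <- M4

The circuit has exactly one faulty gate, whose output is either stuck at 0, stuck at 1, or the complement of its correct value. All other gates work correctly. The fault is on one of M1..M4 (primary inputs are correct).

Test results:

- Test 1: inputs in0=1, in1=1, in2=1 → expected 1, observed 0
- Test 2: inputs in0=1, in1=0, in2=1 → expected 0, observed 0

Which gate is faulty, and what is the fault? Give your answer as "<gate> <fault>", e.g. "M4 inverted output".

M4 stuck-at-0

Fault-free values for test 1 (in0=1, in1=1, in2=1): M1=0, M2=1, M3=0, M4=1, giving Y=1. Observed 0.
Test 1: faults giving observed 0 are {M3 stuck-at-1, M3 inverted output, M4 stuck-at-0, M4 inverted output}.
Test 2 (in0=1, in1=0, in2=1): fault-free M1=1, M2=0, M3=0, M4=0 → 0; observed 0. Eliminates M3 stuck-at-1, M3 inverted output, M4 inverted output.
Only M4 stuck-at-0 is consistent with every test.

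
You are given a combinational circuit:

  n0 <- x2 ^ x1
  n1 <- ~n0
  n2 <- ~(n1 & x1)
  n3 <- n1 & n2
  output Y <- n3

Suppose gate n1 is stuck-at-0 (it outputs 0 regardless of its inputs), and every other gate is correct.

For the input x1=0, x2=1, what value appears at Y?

0

Propagate with n1 forced: n0=1, n1=0 [stuck-at-0], n2=1, n3=0.
So Y = 0. (Same as the fault-free value — the fault is masked on this input.)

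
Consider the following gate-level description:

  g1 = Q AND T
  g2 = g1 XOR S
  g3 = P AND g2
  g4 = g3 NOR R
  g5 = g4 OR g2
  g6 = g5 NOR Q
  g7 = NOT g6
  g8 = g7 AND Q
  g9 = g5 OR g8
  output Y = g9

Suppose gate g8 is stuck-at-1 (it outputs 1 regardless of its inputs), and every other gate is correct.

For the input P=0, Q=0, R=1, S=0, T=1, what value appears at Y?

Propagate with g8 forced: g1=0, g2=0, g3=0, g4=0, g5=0, g6=1, g7=0, g8=1 [stuck-at-1], g9=1.
So Y = 1. (Without the fault it would be 0.)

1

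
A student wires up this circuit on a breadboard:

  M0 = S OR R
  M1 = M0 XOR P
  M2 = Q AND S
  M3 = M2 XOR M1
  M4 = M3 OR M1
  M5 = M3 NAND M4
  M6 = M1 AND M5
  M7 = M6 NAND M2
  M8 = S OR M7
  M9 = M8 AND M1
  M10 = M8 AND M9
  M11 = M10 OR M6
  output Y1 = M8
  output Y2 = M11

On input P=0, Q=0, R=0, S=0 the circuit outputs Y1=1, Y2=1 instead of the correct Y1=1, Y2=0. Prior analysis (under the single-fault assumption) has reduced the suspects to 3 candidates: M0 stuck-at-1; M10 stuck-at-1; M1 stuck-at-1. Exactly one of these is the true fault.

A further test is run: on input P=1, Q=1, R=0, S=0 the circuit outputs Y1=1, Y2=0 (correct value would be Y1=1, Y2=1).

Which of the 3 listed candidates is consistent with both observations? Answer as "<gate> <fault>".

M0 stuck-at-1

Evaluate each candidate on input P=1, Q=1, R=0, S=0:
  M0 stuck-at-1: M0=1 [stuck-at-1], M1=0, M2=0, M3=0, M4=0, M5=1, M6=0, M7=1, M8=1, M9=0, M10=0, M11=0 → Y1=1, Y2=0 — matches
  M10 stuck-at-1: M0=0, M1=1, M2=0, M3=1, M4=1, M5=0, M6=0, M7=1, M8=1, M9=1, M10=1 [stuck-at-1], M11=1 → Y1=1, Y2=1 — eliminated
  M1 stuck-at-1: M0=0, M1=1 [stuck-at-1], M2=0, M3=1, M4=1, M5=0, M6=0, M7=1, M8=1, M9=1, M10=1, M11=1 → Y1=1, Y2=1 — eliminated
Only M0 stuck-at-1 reproduces the observed Y1=1, Y2=0.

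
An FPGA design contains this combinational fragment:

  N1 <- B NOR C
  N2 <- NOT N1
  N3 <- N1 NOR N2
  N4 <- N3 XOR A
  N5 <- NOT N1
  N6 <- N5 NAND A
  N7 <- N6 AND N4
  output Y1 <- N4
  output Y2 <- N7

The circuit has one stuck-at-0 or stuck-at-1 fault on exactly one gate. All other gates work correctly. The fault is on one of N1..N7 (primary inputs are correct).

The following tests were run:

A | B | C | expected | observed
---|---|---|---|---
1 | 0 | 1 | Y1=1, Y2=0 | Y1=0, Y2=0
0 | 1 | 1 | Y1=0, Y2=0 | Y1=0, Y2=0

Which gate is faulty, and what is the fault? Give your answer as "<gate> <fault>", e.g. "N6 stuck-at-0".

Fault-free values for test 1 (A=1, B=0, C=1): N1=0, N2=1, N3=0, N4=1, N5=1, N6=0, N7=0, giving Y1=1, Y2=0. Observed Y1=0, Y2=0.
Test 1: faults giving observed Y1=0, Y2=0 are {N2 stuck-at-0, N3 stuck-at-1, N4 stuck-at-0}.
Test 2 (A=0, B=1, C=1): fault-free N1=0, N2=1, N3=0, N4=0, N5=1, N6=1, N7=0 → Y1=0, Y2=0; observed Y1=0, Y2=0. Eliminates N2 stuck-at-0, N3 stuck-at-1.
Only N4 stuck-at-0 is consistent with every test.

N4 stuck-at-0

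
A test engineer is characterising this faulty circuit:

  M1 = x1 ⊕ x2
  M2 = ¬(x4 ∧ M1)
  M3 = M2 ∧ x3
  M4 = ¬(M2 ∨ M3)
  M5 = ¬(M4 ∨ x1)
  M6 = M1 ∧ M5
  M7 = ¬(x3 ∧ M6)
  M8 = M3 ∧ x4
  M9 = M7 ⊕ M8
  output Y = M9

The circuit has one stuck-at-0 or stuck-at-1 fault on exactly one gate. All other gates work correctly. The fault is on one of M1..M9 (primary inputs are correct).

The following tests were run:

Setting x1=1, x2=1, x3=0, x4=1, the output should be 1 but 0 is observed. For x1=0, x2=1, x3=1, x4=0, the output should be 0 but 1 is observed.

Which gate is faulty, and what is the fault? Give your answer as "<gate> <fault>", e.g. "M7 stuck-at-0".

M8 stuck-at-1

Fault-free values for test 1 (x1=1, x2=1, x3=0, x4=1): M1=0, M2=1, M3=0, M4=0, M5=0, M6=0, M7=1, M8=0, M9=1, giving Y=1. Observed 0.
Test 1: faults giving observed 0 are {M3 stuck-at-1, M7 stuck-at-0, M8 stuck-at-1, M9 stuck-at-0}.
Test 2 (x1=0, x2=1, x3=1, x4=0): fault-free M1=1, M2=1, M3=1, M4=0, M5=1, M6=1, M7=0, M8=0, M9=0 → 0; observed 1. Eliminates M3 stuck-at-1, M7 stuck-at-0, M9 stuck-at-0.
Only M8 stuck-at-1 is consistent with every test.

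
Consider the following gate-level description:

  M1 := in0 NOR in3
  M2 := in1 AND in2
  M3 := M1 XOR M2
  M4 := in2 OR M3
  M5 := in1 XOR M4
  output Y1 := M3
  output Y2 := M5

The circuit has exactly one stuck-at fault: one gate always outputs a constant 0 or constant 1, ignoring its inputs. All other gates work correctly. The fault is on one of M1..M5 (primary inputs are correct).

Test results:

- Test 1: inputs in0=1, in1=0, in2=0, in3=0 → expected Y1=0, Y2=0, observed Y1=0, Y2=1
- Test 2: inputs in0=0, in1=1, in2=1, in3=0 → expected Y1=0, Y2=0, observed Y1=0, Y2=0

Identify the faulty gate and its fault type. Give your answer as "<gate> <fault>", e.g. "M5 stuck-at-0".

M4 stuck-at-1

Fault-free values for test 1 (in0=1, in1=0, in2=0, in3=0): M1=0, M2=0, M3=0, M4=0, M5=0, giving Y1=0, Y2=0. Observed Y1=0, Y2=1.
Test 1: faults giving observed Y1=0, Y2=1 are {M4 stuck-at-1, M5 stuck-at-1}.
Test 2 (in0=0, in1=1, in2=1, in3=0): fault-free M1=1, M2=1, M3=0, M4=1, M5=0 → Y1=0, Y2=0; observed Y1=0, Y2=0. Eliminates M5 stuck-at-1.
Only M4 stuck-at-1 is consistent with every test.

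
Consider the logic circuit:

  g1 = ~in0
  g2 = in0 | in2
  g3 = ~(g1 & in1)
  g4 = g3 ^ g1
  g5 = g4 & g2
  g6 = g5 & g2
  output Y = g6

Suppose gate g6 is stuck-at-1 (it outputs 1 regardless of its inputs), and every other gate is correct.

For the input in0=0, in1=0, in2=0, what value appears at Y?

1

Propagate with g6 forced: g1=1, g2=0, g3=1, g4=0, g5=0, g6=1 [stuck-at-1].
So Y = 1. (Without the fault it would be 0.)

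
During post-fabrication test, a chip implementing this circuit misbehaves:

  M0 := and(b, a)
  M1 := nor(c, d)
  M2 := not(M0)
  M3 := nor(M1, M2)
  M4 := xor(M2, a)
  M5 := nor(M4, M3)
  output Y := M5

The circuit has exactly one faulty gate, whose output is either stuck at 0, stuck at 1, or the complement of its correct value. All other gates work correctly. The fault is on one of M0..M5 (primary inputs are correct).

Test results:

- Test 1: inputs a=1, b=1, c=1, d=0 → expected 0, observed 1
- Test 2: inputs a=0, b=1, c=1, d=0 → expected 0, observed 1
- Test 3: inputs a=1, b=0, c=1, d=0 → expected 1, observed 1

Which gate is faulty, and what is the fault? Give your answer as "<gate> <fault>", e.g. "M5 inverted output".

Fault-free values for test 1 (a=1, b=1, c=1, d=0): M0=1, M1=0, M2=0, M3=1, M4=1, M5=0, giving Y=0. Observed 1.
Test 1: faults giving observed 1 are {M0 stuck-at-0, M0 inverted output, M2 stuck-at-1, M2 inverted output, M5 stuck-at-1, M5 inverted output}.
Test 2 (a=0, b=1, c=1, d=0): fault-free M0=0, M1=0, M2=1, M3=0, M4=1, M5=0 → 0; observed 1. Eliminates M0 stuck-at-0, M0 inverted output, M2 stuck-at-1, M2 inverted output.
Test 3 (a=1, b=0, c=1, d=0): fault-free M0=0, M1=0, M2=1, M3=0, M4=0, M5=1 → 1; observed 1. Eliminates M5 inverted output.
Only M5 stuck-at-1 is consistent with every test.

M5 stuck-at-1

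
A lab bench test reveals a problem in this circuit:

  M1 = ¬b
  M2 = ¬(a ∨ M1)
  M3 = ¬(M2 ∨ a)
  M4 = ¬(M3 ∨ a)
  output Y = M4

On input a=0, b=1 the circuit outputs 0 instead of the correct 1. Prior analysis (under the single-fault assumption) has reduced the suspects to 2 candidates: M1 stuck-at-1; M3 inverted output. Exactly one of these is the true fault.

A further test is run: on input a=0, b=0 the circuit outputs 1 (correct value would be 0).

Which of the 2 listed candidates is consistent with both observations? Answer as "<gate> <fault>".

Evaluate each candidate on input a=0, b=0:
  M1 stuck-at-1: M1=1 [stuck-at-1], M2=0, M3=1, M4=0 → 0 — eliminated
  M3 inverted output: M1=1, M2=0, M3=0 [inverted output], M4=1 → 1 — matches
Only M3 inverted output reproduces the observed 1.

M3 inverted output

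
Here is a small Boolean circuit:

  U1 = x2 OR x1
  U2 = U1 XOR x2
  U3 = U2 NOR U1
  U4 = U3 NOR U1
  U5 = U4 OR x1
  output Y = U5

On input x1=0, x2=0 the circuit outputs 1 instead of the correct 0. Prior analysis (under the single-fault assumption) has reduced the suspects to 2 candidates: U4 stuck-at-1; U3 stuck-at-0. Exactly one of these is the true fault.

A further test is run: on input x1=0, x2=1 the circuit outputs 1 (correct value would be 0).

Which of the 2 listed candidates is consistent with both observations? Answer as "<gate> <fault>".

Evaluate each candidate on input x1=0, x2=1:
  U4 stuck-at-1: U1=1, U2=0, U3=0, U4=1 [stuck-at-1], U5=1 → 1 — matches
  U3 stuck-at-0: U1=1, U2=0, U3=0 [stuck-at-0], U4=0, U5=0 → 0 — eliminated
Only U4 stuck-at-1 reproduces the observed 1.

U4 stuck-at-1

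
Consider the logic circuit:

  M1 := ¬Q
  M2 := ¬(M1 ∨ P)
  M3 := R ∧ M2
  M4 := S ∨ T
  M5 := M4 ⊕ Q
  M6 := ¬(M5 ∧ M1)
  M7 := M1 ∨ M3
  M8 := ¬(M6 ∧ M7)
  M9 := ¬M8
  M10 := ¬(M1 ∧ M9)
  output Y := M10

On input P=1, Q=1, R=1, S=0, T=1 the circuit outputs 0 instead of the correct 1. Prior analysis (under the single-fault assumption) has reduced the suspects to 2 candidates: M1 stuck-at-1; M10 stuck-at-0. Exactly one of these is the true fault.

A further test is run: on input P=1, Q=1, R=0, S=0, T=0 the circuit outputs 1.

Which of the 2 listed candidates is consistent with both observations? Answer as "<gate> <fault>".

Evaluate each candidate on input P=1, Q=1, R=0, S=0, T=0:
  M1 stuck-at-1: M1=1 [stuck-at-1], M2=0, M3=0, M4=0, M5=1, M6=0, M7=1, M8=1, M9=0, M10=1 → 1 — matches
  M10 stuck-at-0: M1=0, M2=0, M3=0, M4=0, M5=1, M6=1, M7=0, M8=1, M9=0, M10=0 [stuck-at-0] → 0 — eliminated
Only M1 stuck-at-1 reproduces the observed 1.

M1 stuck-at-1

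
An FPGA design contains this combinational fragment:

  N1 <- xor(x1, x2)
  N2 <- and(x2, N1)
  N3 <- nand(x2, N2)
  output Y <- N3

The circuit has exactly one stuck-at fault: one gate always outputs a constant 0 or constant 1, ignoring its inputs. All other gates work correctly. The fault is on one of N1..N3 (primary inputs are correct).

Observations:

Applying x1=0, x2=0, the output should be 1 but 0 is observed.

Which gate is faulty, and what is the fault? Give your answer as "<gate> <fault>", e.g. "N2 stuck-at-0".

Fault-free values for test 1 (x1=0, x2=0): N1=0, N2=0, N3=1, giving Y=1. Observed 0.
Test 1: faults giving observed 0 are {N3 stuck-at-0}.
Only N3 stuck-at-0 is consistent with every test.

N3 stuck-at-0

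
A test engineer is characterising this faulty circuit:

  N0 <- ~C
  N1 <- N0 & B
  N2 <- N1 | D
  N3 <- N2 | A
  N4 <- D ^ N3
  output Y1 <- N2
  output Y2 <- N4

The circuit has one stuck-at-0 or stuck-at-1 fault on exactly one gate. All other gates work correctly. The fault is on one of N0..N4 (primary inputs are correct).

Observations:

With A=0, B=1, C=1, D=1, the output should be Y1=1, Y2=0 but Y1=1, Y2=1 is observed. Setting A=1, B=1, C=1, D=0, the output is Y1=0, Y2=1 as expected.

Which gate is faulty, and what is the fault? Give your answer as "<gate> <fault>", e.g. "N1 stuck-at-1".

N4 stuck-at-1

Fault-free values for test 1 (A=0, B=1, C=1, D=1): N0=0, N1=0, N2=1, N3=1, N4=0, giving Y1=1, Y2=0. Observed Y1=1, Y2=1.
Test 1: faults giving observed Y1=1, Y2=1 are {N3 stuck-at-0, N4 stuck-at-1}.
Test 2 (A=1, B=1, C=1, D=0): fault-free N0=0, N1=0, N2=0, N3=1, N4=1 → Y1=0, Y2=1; observed Y1=0, Y2=1. Eliminates N3 stuck-at-0.
Only N4 stuck-at-1 is consistent with every test.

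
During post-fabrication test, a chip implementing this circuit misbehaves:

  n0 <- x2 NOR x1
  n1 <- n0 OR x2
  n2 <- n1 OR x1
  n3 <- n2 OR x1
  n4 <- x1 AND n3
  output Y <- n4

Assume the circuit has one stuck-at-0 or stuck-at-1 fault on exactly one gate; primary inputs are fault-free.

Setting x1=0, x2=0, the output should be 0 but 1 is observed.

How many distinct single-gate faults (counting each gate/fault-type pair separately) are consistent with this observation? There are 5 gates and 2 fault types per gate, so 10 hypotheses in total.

Fault-free: n0=1, n1=1, n2=1, n3=1, n4=0 → 0. Observed 1.
  n0 stuck-at-0: output 0 ✗
  n0 stuck-at-1: output 0 ✗
  n1 stuck-at-0: output 0 ✗
  n1 stuck-at-1: output 0 ✗
  n2 stuck-at-0: output 0 ✗
  n2 stuck-at-1: output 0 ✗
  n3 stuck-at-0: output 0 ✗
  n3 stuck-at-1: output 0 ✗
  n4 stuck-at-0: output 0 ✗
  n4 stuck-at-1: output 1 ✓
Consistent faults: {n4 stuck-at-1} — 1 in all.

1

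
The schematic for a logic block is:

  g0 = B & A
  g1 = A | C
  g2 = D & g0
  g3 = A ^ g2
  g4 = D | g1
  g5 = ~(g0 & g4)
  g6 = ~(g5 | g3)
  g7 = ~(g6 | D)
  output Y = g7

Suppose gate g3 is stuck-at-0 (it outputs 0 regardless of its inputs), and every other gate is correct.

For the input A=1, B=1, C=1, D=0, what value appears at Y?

Propagate with g3 forced: g0=1, g1=1, g2=0, g3=0 [stuck-at-0], g4=1, g5=0, g6=1, g7=0.
So Y = 0. (Without the fault it would be 1.)

0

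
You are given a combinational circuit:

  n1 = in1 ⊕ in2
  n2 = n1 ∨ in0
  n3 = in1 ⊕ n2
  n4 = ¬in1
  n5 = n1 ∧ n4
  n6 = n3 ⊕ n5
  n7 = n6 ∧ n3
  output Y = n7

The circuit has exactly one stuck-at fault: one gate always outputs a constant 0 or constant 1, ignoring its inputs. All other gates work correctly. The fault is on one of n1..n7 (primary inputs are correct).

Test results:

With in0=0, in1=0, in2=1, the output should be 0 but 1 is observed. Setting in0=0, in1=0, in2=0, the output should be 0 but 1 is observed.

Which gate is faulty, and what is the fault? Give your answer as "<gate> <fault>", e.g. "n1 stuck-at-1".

Fault-free values for test 1 (in0=0, in1=0, in2=1): n1=1, n2=1, n3=1, n4=1, n5=1, n6=0, n7=0, giving Y=0. Observed 1.
Test 1: faults giving observed 1 are {n4 stuck-at-0, n5 stuck-at-0, n6 stuck-at-1, n7 stuck-at-1}.
Test 2 (in0=0, in1=0, in2=0): fault-free n1=0, n2=0, n3=0, n4=1, n5=0, n6=0, n7=0 → 0; observed 1. Eliminates n4 stuck-at-0, n5 stuck-at-0, n6 stuck-at-1.
Only n7 stuck-at-1 is consistent with every test.

n7 stuck-at-1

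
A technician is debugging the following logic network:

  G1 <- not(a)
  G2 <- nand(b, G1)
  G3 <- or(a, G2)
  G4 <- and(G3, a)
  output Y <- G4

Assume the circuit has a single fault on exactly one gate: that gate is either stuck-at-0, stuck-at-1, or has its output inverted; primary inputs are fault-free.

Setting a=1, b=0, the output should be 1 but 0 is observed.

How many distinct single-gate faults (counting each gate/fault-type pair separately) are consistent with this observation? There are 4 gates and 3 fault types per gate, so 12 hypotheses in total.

4

Fault-free: G1=0, G2=1, G3=1, G4=1 → 1. Observed 0.
  G1 stuck-at-0: output 1 ✗
  G1 stuck-at-1: output 1 ✗
  G1 inverted output: output 1 ✗
  G2 stuck-at-0: output 1 ✗
  G2 stuck-at-1: output 1 ✗
  G2 inverted output: output 1 ✗
  G3 stuck-at-0: output 0 ✓
  G3 stuck-at-1: output 1 ✗
  G3 inverted output: output 0 ✓
  G4 stuck-at-0: output 0 ✓
  G4 stuck-at-1: output 1 ✗
  G4 inverted output: output 0 ✓
Consistent faults: {G3 stuck-at-0, G3 inverted output, G4 stuck-at-0, G4 inverted output} — 4 in all.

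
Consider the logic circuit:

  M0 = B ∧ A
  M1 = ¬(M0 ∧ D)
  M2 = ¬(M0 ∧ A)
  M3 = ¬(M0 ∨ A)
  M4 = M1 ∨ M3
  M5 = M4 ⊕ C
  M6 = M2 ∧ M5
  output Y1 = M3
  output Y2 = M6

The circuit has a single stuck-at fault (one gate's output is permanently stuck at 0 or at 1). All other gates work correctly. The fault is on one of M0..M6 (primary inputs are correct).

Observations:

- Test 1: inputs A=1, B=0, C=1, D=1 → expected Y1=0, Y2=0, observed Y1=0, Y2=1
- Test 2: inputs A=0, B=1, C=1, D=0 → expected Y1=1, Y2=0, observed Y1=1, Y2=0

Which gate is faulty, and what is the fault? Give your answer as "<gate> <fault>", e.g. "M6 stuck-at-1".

M1 stuck-at-0

Fault-free values for test 1 (A=1, B=0, C=1, D=1): M0=0, M1=1, M2=1, M3=0, M4=1, M5=0, M6=0, giving Y1=0, Y2=0. Observed Y1=0, Y2=1.
Test 1: faults giving observed Y1=0, Y2=1 are {M1 stuck-at-0, M4 stuck-at-0, M5 stuck-at-1, M6 stuck-at-1}.
Test 2 (A=0, B=1, C=1, D=0): fault-free M0=0, M1=1, M2=1, M3=1, M4=1, M5=0, M6=0 → Y1=1, Y2=0; observed Y1=1, Y2=0. Eliminates M4 stuck-at-0, M5 stuck-at-1, M6 stuck-at-1.
Only M1 stuck-at-0 is consistent with every test.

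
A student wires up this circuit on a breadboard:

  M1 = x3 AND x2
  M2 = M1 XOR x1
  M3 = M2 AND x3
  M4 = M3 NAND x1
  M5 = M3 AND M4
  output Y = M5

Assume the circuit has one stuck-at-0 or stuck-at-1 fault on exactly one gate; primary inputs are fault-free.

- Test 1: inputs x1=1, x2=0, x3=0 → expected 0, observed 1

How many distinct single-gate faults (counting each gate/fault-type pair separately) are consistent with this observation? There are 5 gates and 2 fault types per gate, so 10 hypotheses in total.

1

Fault-free: M1=0, M2=1, M3=0, M4=1, M5=0 → 0. Observed 1.
  M1 stuck-at-0: output 0 ✗
  M1 stuck-at-1: output 0 ✗
  M2 stuck-at-0: output 0 ✗
  M2 stuck-at-1: output 0 ✗
  M3 stuck-at-0: output 0 ✗
  M3 stuck-at-1: output 0 ✗
  M4 stuck-at-0: output 0 ✗
  M4 stuck-at-1: output 0 ✗
  M5 stuck-at-0: output 0 ✗
  M5 stuck-at-1: output 1 ✓
Consistent faults: {M5 stuck-at-1} — 1 in all.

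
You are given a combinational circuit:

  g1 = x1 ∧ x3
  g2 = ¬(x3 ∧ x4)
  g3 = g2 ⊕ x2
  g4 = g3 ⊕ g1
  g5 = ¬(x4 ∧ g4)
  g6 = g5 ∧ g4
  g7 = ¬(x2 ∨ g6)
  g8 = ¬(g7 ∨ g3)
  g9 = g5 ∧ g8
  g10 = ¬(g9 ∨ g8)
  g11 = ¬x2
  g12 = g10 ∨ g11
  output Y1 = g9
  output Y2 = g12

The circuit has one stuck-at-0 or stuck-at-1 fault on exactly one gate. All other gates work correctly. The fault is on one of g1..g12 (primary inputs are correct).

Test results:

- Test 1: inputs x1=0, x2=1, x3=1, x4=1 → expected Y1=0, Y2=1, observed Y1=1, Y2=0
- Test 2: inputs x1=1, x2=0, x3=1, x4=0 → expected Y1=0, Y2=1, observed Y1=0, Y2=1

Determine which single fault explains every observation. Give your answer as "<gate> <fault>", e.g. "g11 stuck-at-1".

Fault-free values for test 1 (x1=0, x2=1, x3=1, x4=1): g1=0, g2=0, g3=1, g4=1, g5=0, g6=0, g7=0, g8=0, g9=0, g10=1, g11=0, g12=1, giving Y1=0, Y2=1. Observed Y1=1, Y2=0.
Test 1: faults giving observed Y1=1, Y2=0 are {g2 stuck-at-1, g3 stuck-at-0, g9 stuck-at-1}.
Test 2 (x1=1, x2=0, x3=1, x4=0): fault-free g1=1, g2=1, g3=1, g4=0, g5=1, g6=0, g7=1, g8=0, g9=0, g10=1, g11=1, g12=1 → Y1=0, Y2=1; observed Y1=0, Y2=1. Eliminates g3 stuck-at-0, g9 stuck-at-1.
Only g2 stuck-at-1 is consistent with every test.

g2 stuck-at-1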